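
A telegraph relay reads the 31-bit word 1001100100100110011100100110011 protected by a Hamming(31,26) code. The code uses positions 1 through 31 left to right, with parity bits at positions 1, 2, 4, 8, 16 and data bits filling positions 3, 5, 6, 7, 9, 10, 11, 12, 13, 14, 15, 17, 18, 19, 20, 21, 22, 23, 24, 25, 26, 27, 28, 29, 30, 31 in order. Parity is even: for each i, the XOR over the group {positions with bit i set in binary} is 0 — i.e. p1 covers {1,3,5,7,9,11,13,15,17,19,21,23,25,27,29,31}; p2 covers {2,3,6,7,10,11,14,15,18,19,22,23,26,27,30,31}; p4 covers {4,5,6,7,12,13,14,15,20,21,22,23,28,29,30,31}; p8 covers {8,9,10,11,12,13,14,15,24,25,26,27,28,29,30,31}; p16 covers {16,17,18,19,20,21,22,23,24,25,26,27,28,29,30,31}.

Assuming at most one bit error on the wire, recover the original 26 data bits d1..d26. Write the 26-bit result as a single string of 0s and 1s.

s1 (pos 1,3,5,7,9,11,13,15,17,19,21,23,25,27,29,31): 1⊕0⊕1⊕0⊕0⊕1⊕0⊕1⊕0⊕1⊕0⊕1⊕0⊕1⊕0⊕1 = 0
s2 (pos 2,3,6,7,10,11,14,15,18,19,22,23,26,27,30,31): 0⊕0⊕0⊕0⊕0⊕1⊕1⊕1⊕1⊕1⊕0⊕1⊕1⊕1⊕1⊕1 = 0
s4 (pos 4,5,6,7,12,13,14,15,20,21,22,23,28,29,30,31): 1⊕1⊕0⊕0⊕0⊕0⊕1⊕1⊕1⊕0⊕0⊕1⊕0⊕0⊕1⊕1 = 0
s8 (pos 8,9,10,11,12,13,14,15,24,25,26,27,28,29,30,31): 1⊕0⊕0⊕1⊕0⊕0⊕1⊕1⊕0⊕0⊕1⊕1⊕0⊕0⊕1⊕1 = 0
s16 (pos 16,17,18,19,20,21,22,23,24,25,26,27,28,29,30,31): 0⊕0⊕1⊕1⊕1⊕0⊕0⊕1⊕0⊕0⊕1⊕1⊕0⊕0⊕1⊕1 = 0
Syndrome s16…s1 = 00000 → no error.
Read data bits from positions 3,5,6,7,9,10,11,12,13,14,15,17,18,19,20,21,22,23,24,25,26,27,28,29,30,31: 01000010011011100100110011

01000010011011100100110011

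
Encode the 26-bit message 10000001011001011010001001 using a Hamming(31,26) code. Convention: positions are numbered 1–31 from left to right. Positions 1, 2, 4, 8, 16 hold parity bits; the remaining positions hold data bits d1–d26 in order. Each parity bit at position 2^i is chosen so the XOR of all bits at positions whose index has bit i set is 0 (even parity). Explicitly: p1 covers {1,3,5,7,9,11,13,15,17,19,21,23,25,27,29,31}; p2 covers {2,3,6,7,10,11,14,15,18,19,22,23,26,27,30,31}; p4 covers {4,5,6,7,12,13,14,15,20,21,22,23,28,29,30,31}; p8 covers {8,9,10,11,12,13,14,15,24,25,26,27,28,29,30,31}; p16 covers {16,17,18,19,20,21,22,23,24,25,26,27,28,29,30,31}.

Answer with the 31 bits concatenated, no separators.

Place data at non-parity positions: p1 p2 1 p4 0 0 0 p8 0 0 0 1 0 1 1 p16 0 0 1 0 1 1 0 1 0 0 0 1 0 0 1
p1 (pos 1,3,5,7,9,11,13,15,17,19,21,23,25,27,29,31): XOR of data positions = 1⊕0⊕0⊕0⊕0⊕0⊕1⊕0⊕1⊕1⊕0⊕0⊕0⊕0⊕1 = 1
p2 (pos 2,3,6,7,10,11,14,15,18,19,22,23,26,27,30,31): XOR of data positions = 1⊕0⊕0⊕0⊕0⊕1⊕1⊕0⊕1⊕1⊕0⊕0⊕0⊕0⊕1 = 0
p4 (pos 4,5,6,7,12,13,14,15,20,21,22,23,28,29,30,31): XOR of data positions = 0⊕0⊕0⊕1⊕0⊕1⊕1⊕0⊕1⊕1⊕0⊕1⊕0⊕0⊕1 = 1
p8 (pos 8,9,10,11,12,13,14,15,24,25,26,27,28,29,30,31): XOR of data positions = 0⊕0⊕0⊕1⊕0⊕1⊕1⊕1⊕0⊕0⊕0⊕1⊕0⊕0⊕1 = 0
p16 (pos 16,17,18,19,20,21,22,23,24,25,26,27,28,29,30,31): XOR of data positions = 0⊕0⊕1⊕0⊕1⊕1⊕0⊕1⊕0⊕0⊕0⊕1⊕0⊕0⊕1 = 0
Codeword: 1011000000010110001011010001001

1011000000010110001011010001001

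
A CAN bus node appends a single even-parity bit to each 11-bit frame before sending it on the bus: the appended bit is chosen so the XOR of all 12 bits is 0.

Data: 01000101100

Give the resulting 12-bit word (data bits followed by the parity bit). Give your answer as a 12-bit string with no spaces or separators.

010001011000

XOR of the 11 data bits: 0⊕1⊕0⊕0⊕0⊕1⊕0⊕1⊕1⊕0⊕0 = 0
Parity bit = 0 (so all 12 bits XOR to 0).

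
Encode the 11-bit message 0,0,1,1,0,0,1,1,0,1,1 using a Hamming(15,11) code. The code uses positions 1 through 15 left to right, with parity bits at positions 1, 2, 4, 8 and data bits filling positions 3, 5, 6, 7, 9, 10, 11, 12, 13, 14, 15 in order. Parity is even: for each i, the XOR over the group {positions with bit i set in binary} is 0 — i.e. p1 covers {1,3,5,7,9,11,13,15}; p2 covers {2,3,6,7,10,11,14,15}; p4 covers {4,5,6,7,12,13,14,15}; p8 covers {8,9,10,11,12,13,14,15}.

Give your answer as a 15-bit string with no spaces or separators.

110101100011011

Place data at non-parity positions: p1 p2 0 p4 0 1 1 p8 0 0 1 1 0 1 1
p1 (pos 1,3,5,7,9,11,13,15): XOR of data positions = 0⊕0⊕1⊕0⊕1⊕0⊕1 = 1
p2 (pos 2,3,6,7,10,11,14,15): XOR of data positions = 0⊕1⊕1⊕0⊕1⊕1⊕1 = 1
p4 (pos 4,5,6,7,12,13,14,15): XOR of data positions = 0⊕1⊕1⊕1⊕0⊕1⊕1 = 1
p8 (pos 8,9,10,11,12,13,14,15): XOR of data positions = 0⊕0⊕1⊕1⊕0⊕1⊕1 = 0
Codeword: 110101100011011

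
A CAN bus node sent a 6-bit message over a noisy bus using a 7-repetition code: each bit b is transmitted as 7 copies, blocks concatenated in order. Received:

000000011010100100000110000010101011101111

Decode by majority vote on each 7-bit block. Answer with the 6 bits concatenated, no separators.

Block 1 (0000000): 0 ones → 0
Block 2 (1101010): 4 ones → 1
Block 3 (0100000): 1 one → 0
Block 4 (1100000): 2 ones → 0
Block 5 (1010101): 4 ones → 1
Block 6 (1101111): 6 ones → 1

010011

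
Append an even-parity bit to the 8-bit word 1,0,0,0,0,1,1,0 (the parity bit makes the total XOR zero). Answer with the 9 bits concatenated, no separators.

XOR of the 8 data bits: 1⊕0⊕0⊕0⊕0⊕1⊕1⊕0 = 1
Parity bit = 1 (so all 9 bits XOR to 0).

100001101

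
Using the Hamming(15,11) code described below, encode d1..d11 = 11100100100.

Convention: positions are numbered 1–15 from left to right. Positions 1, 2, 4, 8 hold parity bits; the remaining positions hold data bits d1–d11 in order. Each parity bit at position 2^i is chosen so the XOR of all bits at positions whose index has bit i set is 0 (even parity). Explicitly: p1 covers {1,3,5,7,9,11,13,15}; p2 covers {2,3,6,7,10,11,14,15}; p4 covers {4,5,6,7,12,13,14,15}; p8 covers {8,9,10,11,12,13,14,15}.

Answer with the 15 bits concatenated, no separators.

111111000100100

Place data at non-parity positions: p1 p2 1 p4 1 1 0 p8 0 1 0 0 1 0 0
p1 (pos 1,3,5,7,9,11,13,15): XOR of data positions = 1⊕1⊕0⊕0⊕0⊕1⊕0 = 1
p2 (pos 2,3,6,7,10,11,14,15): XOR of data positions = 1⊕1⊕0⊕1⊕0⊕0⊕0 = 1
p4 (pos 4,5,6,7,12,13,14,15): XOR of data positions = 1⊕1⊕0⊕0⊕1⊕0⊕0 = 1
p8 (pos 8,9,10,11,12,13,14,15): XOR of data positions = 0⊕1⊕0⊕0⊕1⊕0⊕0 = 0
Codeword: 111111000100100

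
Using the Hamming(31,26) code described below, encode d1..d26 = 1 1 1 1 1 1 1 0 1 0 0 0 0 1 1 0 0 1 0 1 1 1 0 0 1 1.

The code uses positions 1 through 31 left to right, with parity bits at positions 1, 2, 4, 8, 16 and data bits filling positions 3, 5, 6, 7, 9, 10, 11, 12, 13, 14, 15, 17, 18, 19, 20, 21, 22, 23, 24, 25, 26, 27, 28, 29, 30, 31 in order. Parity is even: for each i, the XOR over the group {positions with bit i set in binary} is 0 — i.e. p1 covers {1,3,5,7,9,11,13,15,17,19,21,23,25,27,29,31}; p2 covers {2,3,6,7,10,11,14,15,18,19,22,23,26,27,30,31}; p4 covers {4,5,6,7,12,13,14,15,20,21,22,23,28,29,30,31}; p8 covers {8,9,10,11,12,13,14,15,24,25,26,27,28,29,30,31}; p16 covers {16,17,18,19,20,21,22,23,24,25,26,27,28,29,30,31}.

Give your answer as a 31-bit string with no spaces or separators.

1110111111101000001100101110011

Place data at non-parity positions: p1 p2 1 p4 1 1 1 p8 1 1 1 0 1 0 0 p16 0 0 1 1 0 0 1 0 1 1 1 0 0 1 1
p1 (pos 1,3,5,7,9,11,13,15,17,19,21,23,25,27,29,31): XOR of data positions = 1⊕1⊕1⊕1⊕1⊕1⊕0⊕0⊕1⊕0⊕1⊕1⊕1⊕0⊕1 = 1
p2 (pos 2,3,6,7,10,11,14,15,18,19,22,23,26,27,30,31): XOR of data positions = 1⊕1⊕1⊕1⊕1⊕0⊕0⊕0⊕1⊕0⊕1⊕1⊕1⊕1⊕1 = 1
p4 (pos 4,5,6,7,12,13,14,15,20,21,22,23,28,29,30,31): XOR of data positions = 1⊕1⊕1⊕0⊕1⊕0⊕0⊕1⊕0⊕0⊕1⊕0⊕0⊕1⊕1 = 0
p8 (pos 8,9,10,11,12,13,14,15,24,25,26,27,28,29,30,31): XOR of data positions = 1⊕1⊕1⊕0⊕1⊕0⊕0⊕0⊕1⊕1⊕1⊕0⊕0⊕1⊕1 = 1
p16 (pos 16,17,18,19,20,21,22,23,24,25,26,27,28,29,30,31): XOR of data positions = 0⊕0⊕1⊕1⊕0⊕0⊕1⊕0⊕1⊕1⊕1⊕0⊕0⊕1⊕1 = 0
Codeword: 1110111111101000001100101110011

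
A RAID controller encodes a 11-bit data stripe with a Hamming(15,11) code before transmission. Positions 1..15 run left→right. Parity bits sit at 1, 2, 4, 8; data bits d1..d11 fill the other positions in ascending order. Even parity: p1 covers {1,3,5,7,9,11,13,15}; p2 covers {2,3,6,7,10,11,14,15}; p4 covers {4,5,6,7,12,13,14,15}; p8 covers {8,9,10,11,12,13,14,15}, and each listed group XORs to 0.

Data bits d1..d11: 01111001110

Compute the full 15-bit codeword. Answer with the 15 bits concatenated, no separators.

Place data at non-parity positions: p1 p2 0 p4 1 1 1 p8 1 0 0 1 1 1 0
p1 (pos 1,3,5,7,9,11,13,15): XOR of data positions = 0⊕1⊕1⊕1⊕0⊕1⊕0 = 0
p2 (pos 2,3,6,7,10,11,14,15): XOR of data positions = 0⊕1⊕1⊕0⊕0⊕1⊕0 = 1
p4 (pos 4,5,6,7,12,13,14,15): XOR of data positions = 1⊕1⊕1⊕1⊕1⊕1⊕0 = 0
p8 (pos 8,9,10,11,12,13,14,15): XOR of data positions = 1⊕0⊕0⊕1⊕1⊕1⊕0 = 0
Codeword: 010011101001110

010011101001110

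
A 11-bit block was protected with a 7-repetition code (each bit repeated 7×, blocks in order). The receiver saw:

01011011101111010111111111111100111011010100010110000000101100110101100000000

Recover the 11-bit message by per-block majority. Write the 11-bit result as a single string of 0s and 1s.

11111100110

Block 1 (0101101): 4 ones → 1
Block 2 (1101111): 6 ones → 1
Block 3 (0101111): 5 ones → 1
Block 4 (1111111): 7 ones → 1
Block 5 (1100111): 5 ones → 1
Block 6 (0110101): 4 ones → 1
Block 7 (0001011): 3 ones → 0
Block 8 (0000000): 0 ones → 0
Block 9 (1011001): 4 ones → 1
Block 10 (1010110): 4 ones → 1
Block 11 (0000000): 0 ones → 0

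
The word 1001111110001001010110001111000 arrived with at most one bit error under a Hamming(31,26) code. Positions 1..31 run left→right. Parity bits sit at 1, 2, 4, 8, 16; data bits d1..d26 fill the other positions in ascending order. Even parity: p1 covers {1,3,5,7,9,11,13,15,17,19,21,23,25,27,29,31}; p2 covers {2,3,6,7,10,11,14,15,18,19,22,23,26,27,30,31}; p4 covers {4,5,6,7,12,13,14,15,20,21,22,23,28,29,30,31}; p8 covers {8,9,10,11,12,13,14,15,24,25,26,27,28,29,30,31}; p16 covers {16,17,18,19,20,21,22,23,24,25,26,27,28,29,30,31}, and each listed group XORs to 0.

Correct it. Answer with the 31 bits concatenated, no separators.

1001111111001001010110001111000

s1 (pos 1,3,5,7,9,11,13,15,17,19,21,23,25,27,29,31): 1⊕0⊕1⊕1⊕1⊕0⊕1⊕0⊕0⊕0⊕1⊕0⊕1⊕1⊕0⊕0 = 0
s2 (pos 2,3,6,7,10,11,14,15,18,19,22,23,26,27,30,31): 0⊕0⊕1⊕1⊕0⊕0⊕0⊕0⊕1⊕0⊕0⊕0⊕1⊕1⊕0⊕0 = 1
s4 (pos 4,5,6,7,12,13,14,15,20,21,22,23,28,29,30,31): 1⊕1⊕1⊕1⊕0⊕1⊕0⊕0⊕1⊕1⊕0⊕0⊕1⊕0⊕0⊕0 = 0
s8 (pos 8,9,10,11,12,13,14,15,24,25,26,27,28,29,30,31): 1⊕1⊕0⊕0⊕0⊕1⊕0⊕0⊕0⊕1⊕1⊕1⊕1⊕0⊕0⊕0 = 1
s16 (pos 16,17,18,19,20,21,22,23,24,25,26,27,28,29,30,31): 1⊕0⊕1⊕0⊕1⊕1⊕0⊕0⊕0⊕1⊕1⊕1⊕1⊕0⊕0⊕0 = 0
Syndrome s16…s1 = 01010 → error at position 10.
Flip position 10: 1001111110001001010110001111000 → 1001111111001001010110001111000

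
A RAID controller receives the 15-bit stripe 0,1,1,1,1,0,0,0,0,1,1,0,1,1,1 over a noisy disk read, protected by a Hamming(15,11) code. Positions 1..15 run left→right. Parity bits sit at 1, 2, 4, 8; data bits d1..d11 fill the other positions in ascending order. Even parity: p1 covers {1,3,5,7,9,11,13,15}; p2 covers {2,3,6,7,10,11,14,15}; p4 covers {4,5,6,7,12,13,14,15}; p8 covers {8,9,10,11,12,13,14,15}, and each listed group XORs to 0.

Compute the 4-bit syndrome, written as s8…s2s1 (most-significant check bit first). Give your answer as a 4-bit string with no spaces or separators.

s1 (pos 1,3,5,7,9,11,13,15): 0⊕1⊕1⊕0⊕0⊕1⊕1⊕1 = 1
s2 (pos 2,3,6,7,10,11,14,15): 1⊕1⊕0⊕0⊕1⊕1⊕1⊕1 = 0
s4 (pos 4,5,6,7,12,13,14,15): 1⊕1⊕0⊕0⊕0⊕1⊕1⊕1 = 1
s8 (pos 8,9,10,11,12,13,14,15): 0⊕0⊕1⊕1⊕0⊕1⊕1⊕1 = 1
Syndrome s8…s1 = 1101 → error at position 13.

1101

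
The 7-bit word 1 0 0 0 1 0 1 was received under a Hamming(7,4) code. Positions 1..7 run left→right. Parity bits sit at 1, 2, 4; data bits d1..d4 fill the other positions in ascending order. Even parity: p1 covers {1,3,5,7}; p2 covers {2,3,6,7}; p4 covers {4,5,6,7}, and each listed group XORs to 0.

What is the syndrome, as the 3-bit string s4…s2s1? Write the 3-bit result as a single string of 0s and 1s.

s1 (pos 1,3,5,7): 1⊕0⊕1⊕1 = 1
s2 (pos 2,3,6,7): 0⊕0⊕0⊕1 = 1
s4 (pos 4,5,6,7): 0⊕1⊕0⊕1 = 0
Syndrome s4…s1 = 011 → error at position 3.

011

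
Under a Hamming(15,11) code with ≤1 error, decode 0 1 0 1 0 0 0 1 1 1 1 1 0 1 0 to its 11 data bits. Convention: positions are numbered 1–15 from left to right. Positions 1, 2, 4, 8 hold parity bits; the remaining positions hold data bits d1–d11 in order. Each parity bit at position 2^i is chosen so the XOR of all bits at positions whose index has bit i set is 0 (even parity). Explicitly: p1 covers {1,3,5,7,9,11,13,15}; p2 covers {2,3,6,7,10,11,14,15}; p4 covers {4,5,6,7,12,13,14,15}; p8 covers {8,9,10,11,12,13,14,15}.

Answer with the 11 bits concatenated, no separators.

s1 (pos 1,3,5,7,9,11,13,15): 0⊕0⊕0⊕0⊕1⊕1⊕0⊕0 = 0
s2 (pos 2,3,6,7,10,11,14,15): 1⊕0⊕0⊕0⊕1⊕1⊕1⊕0 = 0
s4 (pos 4,5,6,7,12,13,14,15): 1⊕0⊕0⊕0⊕1⊕0⊕1⊕0 = 1
s8 (pos 8,9,10,11,12,13,14,15): 1⊕1⊕1⊕1⊕1⊕0⊕1⊕0 = 0
Syndrome s8…s1 = 0100 → error at position 4.
Flip position 4: 010100011111010 → 010000011111010
Read data bits from positions 3,5,6,7,9,10,11,12,13,14,15: 00001111010

00001111010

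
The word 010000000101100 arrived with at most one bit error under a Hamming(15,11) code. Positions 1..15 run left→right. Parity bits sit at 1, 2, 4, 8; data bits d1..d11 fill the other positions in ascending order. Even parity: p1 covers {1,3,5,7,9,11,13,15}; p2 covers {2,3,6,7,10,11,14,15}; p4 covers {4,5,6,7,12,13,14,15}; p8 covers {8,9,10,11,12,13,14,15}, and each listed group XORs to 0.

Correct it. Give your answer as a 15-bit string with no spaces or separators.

s1 (pos 1,3,5,7,9,11,13,15): 0⊕0⊕0⊕0⊕0⊕0⊕1⊕0 = 1
s2 (pos 2,3,6,7,10,11,14,15): 1⊕0⊕0⊕0⊕1⊕0⊕0⊕0 = 0
s4 (pos 4,5,6,7,12,13,14,15): 0⊕0⊕0⊕0⊕1⊕1⊕0⊕0 = 0
s8 (pos 8,9,10,11,12,13,14,15): 0⊕0⊕1⊕0⊕1⊕1⊕0⊕0 = 1
Syndrome s8…s1 = 1001 → error at position 9.
Flip position 9: 010000000101100 → 010000001101100

010000001101100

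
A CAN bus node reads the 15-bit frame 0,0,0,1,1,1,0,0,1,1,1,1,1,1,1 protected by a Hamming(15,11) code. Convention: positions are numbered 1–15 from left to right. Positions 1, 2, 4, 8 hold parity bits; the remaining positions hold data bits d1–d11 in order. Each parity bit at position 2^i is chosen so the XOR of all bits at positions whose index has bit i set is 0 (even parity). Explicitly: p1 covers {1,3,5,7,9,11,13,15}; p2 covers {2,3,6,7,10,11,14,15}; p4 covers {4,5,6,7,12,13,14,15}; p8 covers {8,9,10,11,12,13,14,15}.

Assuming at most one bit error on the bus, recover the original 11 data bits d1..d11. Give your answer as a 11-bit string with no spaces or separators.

01101111110

s1 (pos 1,3,5,7,9,11,13,15): 0⊕0⊕1⊕0⊕1⊕1⊕1⊕1 = 1
s2 (pos 2,3,6,7,10,11,14,15): 0⊕0⊕1⊕0⊕1⊕1⊕1⊕1 = 1
s4 (pos 4,5,6,7,12,13,14,15): 1⊕1⊕1⊕0⊕1⊕1⊕1⊕1 = 1
s8 (pos 8,9,10,11,12,13,14,15): 0⊕1⊕1⊕1⊕1⊕1⊕1⊕1 = 1
Syndrome s8…s1 = 1111 → error at position 15.
Flip position 15: 000111001111111 → 000111001111110
Read data bits from positions 3,5,6,7,9,10,11,12,13,14,15: 01101111110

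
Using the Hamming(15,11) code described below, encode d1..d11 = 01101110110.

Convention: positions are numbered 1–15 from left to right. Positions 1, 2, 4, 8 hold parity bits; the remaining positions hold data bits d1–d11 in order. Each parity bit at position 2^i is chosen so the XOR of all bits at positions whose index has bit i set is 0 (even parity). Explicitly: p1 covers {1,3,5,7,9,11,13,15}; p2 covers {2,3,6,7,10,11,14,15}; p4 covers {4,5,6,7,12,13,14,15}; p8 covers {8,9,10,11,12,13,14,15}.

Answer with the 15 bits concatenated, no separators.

Place data at non-parity positions: p1 p2 0 p4 1 1 0 p8 1 1 1 0 1 1 0
p1 (pos 1,3,5,7,9,11,13,15): XOR of data positions = 0⊕1⊕0⊕1⊕1⊕1⊕0 = 0
p2 (pos 2,3,6,7,10,11,14,15): XOR of data positions = 0⊕1⊕0⊕1⊕1⊕1⊕0 = 0
p4 (pos 4,5,6,7,12,13,14,15): XOR of data positions = 1⊕1⊕0⊕0⊕1⊕1⊕0 = 0
p8 (pos 8,9,10,11,12,13,14,15): XOR of data positions = 1⊕1⊕1⊕0⊕1⊕1⊕0 = 1
Codeword: 000011011110110

000011011110110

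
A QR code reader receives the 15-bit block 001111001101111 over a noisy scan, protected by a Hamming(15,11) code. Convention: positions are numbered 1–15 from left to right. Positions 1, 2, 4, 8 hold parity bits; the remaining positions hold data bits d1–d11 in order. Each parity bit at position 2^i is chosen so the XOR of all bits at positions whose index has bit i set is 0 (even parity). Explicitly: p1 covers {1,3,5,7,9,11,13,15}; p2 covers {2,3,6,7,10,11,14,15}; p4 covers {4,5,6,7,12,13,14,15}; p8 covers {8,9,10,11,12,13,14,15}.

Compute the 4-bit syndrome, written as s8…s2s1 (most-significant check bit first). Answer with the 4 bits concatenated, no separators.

0111

s1 (pos 1,3,5,7,9,11,13,15): 0⊕1⊕1⊕0⊕1⊕0⊕1⊕1 = 1
s2 (pos 2,3,6,7,10,11,14,15): 0⊕1⊕1⊕0⊕1⊕0⊕1⊕1 = 1
s4 (pos 4,5,6,7,12,13,14,15): 1⊕1⊕1⊕0⊕1⊕1⊕1⊕1 = 1
s8 (pos 8,9,10,11,12,13,14,15): 0⊕1⊕1⊕0⊕1⊕1⊕1⊕1 = 0
Syndrome s8…s1 = 0111 → error at position 7.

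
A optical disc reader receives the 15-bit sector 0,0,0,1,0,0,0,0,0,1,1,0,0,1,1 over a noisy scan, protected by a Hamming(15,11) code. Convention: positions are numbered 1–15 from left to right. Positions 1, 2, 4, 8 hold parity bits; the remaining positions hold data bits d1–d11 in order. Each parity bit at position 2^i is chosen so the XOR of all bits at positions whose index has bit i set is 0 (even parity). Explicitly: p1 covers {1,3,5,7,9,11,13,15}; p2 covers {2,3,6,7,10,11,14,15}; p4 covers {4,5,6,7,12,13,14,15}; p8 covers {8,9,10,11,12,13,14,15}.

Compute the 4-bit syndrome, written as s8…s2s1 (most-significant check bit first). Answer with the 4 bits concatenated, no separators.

0100

s1 (pos 1,3,5,7,9,11,13,15): 0⊕0⊕0⊕0⊕0⊕1⊕0⊕1 = 0
s2 (pos 2,3,6,7,10,11,14,15): 0⊕0⊕0⊕0⊕1⊕1⊕1⊕1 = 0
s4 (pos 4,5,6,7,12,13,14,15): 1⊕0⊕0⊕0⊕0⊕0⊕1⊕1 = 1
s8 (pos 8,9,10,11,12,13,14,15): 0⊕0⊕1⊕1⊕0⊕0⊕1⊕1 = 0
Syndrome s8…s1 = 0100 → error at position 4.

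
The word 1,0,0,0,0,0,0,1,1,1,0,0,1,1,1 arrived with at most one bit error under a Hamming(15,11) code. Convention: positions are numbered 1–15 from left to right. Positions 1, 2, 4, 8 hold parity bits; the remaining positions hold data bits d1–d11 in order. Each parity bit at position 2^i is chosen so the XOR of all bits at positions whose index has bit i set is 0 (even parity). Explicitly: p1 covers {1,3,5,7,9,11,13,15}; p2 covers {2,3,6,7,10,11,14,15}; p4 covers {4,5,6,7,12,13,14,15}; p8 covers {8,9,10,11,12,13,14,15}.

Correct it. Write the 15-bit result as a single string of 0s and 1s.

s1 (pos 1,3,5,7,9,11,13,15): 1⊕0⊕0⊕0⊕1⊕0⊕1⊕1 = 0
s2 (pos 2,3,6,7,10,11,14,15): 0⊕0⊕0⊕0⊕1⊕0⊕1⊕1 = 1
s4 (pos 4,5,6,7,12,13,14,15): 0⊕0⊕0⊕0⊕0⊕1⊕1⊕1 = 1
s8 (pos 8,9,10,11,12,13,14,15): 1⊕1⊕1⊕0⊕0⊕1⊕1⊕1 = 0
Syndrome s8…s1 = 0110 → error at position 6.
Flip position 6: 100000011100111 → 100001011100111

100001011100111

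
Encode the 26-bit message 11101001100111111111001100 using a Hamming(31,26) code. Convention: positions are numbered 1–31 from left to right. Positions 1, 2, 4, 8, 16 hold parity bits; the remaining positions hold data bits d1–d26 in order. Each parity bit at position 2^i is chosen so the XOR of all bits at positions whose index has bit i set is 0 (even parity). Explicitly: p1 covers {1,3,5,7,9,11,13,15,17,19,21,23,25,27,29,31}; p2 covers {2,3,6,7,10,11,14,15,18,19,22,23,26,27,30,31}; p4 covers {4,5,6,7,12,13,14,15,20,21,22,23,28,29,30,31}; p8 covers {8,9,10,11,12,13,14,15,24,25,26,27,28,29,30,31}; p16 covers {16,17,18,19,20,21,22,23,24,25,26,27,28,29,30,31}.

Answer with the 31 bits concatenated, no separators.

Place data at non-parity positions: p1 p2 1 p4 1 1 0 p8 1 0 0 1 1 0 0 p16 1 1 1 1 1 1 1 1 1 0 0 1 1 0 0
p1 (pos 1,3,5,7,9,11,13,15,17,19,21,23,25,27,29,31): XOR of data positions = 1⊕1⊕0⊕1⊕0⊕1⊕0⊕1⊕1⊕1⊕1⊕1⊕0⊕1⊕0 = 0
p2 (pos 2,3,6,7,10,11,14,15,18,19,22,23,26,27,30,31): XOR of data positions = 1⊕1⊕0⊕0⊕0⊕0⊕0⊕1⊕1⊕1⊕1⊕0⊕0⊕0⊕0 = 0
p4 (pos 4,5,6,7,12,13,14,15,20,21,22,23,28,29,30,31): XOR of data positions = 1⊕1⊕0⊕1⊕1⊕0⊕0⊕1⊕1⊕1⊕1⊕1⊕1⊕0⊕0 = 0
p8 (pos 8,9,10,11,12,13,14,15,24,25,26,27,28,29,30,31): XOR of data positions = 1⊕0⊕0⊕1⊕1⊕0⊕0⊕1⊕1⊕0⊕0⊕1⊕1⊕0⊕0 = 1
p16 (pos 16,17,18,19,20,21,22,23,24,25,26,27,28,29,30,31): XOR of data positions = 1⊕1⊕1⊕1⊕1⊕1⊕1⊕1⊕1⊕0⊕0⊕1⊕1⊕0⊕0 = 1
Codeword: 0010110110011001111111111001100

0010110110011001111111111001100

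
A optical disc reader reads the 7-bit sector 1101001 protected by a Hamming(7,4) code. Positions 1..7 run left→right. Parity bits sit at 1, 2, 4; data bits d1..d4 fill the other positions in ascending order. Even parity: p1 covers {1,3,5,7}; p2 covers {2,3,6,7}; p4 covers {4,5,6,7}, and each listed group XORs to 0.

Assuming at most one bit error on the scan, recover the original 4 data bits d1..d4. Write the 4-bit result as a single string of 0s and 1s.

0001

s1 (pos 1,3,5,7): 1⊕0⊕0⊕1 = 0
s2 (pos 2,3,6,7): 1⊕0⊕0⊕1 = 0
s4 (pos 4,5,6,7): 1⊕0⊕0⊕1 = 0
Syndrome s4…s1 = 000 → no error.
Read data bits from positions 3,5,6,7: 0001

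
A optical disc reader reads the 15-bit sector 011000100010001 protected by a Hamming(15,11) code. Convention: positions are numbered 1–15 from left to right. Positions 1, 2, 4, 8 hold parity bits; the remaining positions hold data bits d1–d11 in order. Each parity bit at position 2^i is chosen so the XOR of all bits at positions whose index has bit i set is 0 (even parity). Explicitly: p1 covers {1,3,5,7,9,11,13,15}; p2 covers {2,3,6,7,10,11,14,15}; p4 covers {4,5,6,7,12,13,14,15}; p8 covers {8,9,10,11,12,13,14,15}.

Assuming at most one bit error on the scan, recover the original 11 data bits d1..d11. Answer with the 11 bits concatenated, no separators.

s1 (pos 1,3,5,7,9,11,13,15): 0⊕1⊕0⊕1⊕0⊕1⊕0⊕1 = 0
s2 (pos 2,3,6,7,10,11,14,15): 1⊕1⊕0⊕1⊕0⊕1⊕0⊕1 = 1
s4 (pos 4,5,6,7,12,13,14,15): 0⊕0⊕0⊕1⊕0⊕0⊕0⊕1 = 0
s8 (pos 8,9,10,11,12,13,14,15): 0⊕0⊕0⊕1⊕0⊕0⊕0⊕1 = 0
Syndrome s8…s1 = 0010 → error at position 2.
Flip position 2: 011000100010001 → 001000100010001
Read data bits from positions 3,5,6,7,9,10,11,12,13,14,15: 10010010001

10010010001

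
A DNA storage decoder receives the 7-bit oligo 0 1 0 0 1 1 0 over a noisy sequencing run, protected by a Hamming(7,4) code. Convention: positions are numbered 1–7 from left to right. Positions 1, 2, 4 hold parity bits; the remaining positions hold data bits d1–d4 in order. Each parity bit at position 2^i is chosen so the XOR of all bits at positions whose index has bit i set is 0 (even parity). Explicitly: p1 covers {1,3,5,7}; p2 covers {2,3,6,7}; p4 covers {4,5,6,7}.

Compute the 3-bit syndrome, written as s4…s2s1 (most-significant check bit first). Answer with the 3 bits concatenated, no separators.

001

s1 (pos 1,3,5,7): 0⊕0⊕1⊕0 = 1
s2 (pos 2,3,6,7): 1⊕0⊕1⊕0 = 0
s4 (pos 4,5,6,7): 0⊕1⊕1⊕0 = 0
Syndrome s4…s1 = 001 → error at position 1.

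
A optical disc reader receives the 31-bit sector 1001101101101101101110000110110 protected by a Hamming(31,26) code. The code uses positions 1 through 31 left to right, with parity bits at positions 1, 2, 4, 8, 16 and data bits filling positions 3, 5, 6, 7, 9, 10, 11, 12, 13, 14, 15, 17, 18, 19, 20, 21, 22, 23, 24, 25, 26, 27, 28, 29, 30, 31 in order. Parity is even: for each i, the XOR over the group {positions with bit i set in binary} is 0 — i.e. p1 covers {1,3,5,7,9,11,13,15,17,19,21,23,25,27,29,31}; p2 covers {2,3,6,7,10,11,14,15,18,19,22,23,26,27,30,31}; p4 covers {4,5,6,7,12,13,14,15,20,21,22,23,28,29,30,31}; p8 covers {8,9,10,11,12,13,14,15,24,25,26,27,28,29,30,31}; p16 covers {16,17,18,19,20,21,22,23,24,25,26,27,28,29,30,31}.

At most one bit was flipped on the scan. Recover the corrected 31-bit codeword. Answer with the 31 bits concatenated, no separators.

1001101101101101101110000111110

s1 (pos 1,3,5,7,9,11,13,15,17,19,21,23,25,27,29,31): 1⊕0⊕1⊕1⊕0⊕1⊕1⊕0⊕1⊕1⊕1⊕0⊕0⊕1⊕1⊕0 = 0
s2 (pos 2,3,6,7,10,11,14,15,18,19,22,23,26,27,30,31): 0⊕0⊕0⊕1⊕1⊕1⊕1⊕0⊕0⊕1⊕0⊕0⊕1⊕1⊕1⊕0 = 0
s4 (pos 4,5,6,7,12,13,14,15,20,21,22,23,28,29,30,31): 1⊕1⊕0⊕1⊕0⊕1⊕1⊕0⊕1⊕1⊕0⊕0⊕0⊕1⊕1⊕0 = 1
s8 (pos 8,9,10,11,12,13,14,15,24,25,26,27,28,29,30,31): 1⊕0⊕1⊕1⊕0⊕1⊕1⊕0⊕0⊕0⊕1⊕1⊕0⊕1⊕1⊕0 = 1
s16 (pos 16,17,18,19,20,21,22,23,24,25,26,27,28,29,30,31): 1⊕1⊕0⊕1⊕1⊕1⊕0⊕0⊕0⊕0⊕1⊕1⊕0⊕1⊕1⊕0 = 1
Syndrome s16…s1 = 11100 → error at position 28.
Flip position 28: 1001101101101101101110000110110 → 1001101101101101101110000111110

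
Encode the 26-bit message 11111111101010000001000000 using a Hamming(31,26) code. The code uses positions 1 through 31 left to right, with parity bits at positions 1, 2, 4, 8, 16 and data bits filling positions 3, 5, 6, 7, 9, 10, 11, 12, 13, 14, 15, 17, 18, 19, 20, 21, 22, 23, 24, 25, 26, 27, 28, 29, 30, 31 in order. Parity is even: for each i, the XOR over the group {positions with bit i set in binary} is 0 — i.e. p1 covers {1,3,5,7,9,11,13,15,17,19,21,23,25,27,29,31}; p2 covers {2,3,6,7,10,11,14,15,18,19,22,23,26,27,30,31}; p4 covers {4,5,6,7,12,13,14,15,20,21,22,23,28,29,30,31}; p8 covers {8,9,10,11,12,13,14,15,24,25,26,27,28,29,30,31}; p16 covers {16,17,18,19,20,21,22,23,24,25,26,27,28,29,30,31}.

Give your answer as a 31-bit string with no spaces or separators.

0110111111111010010000001000000

Place data at non-parity positions: p1 p2 1 p4 1 1 1 p8 1 1 1 1 1 0 1 p16 0 1 0 0 0 0 0 0 1 0 0 0 0 0 0
p1 (pos 1,3,5,7,9,11,13,15,17,19,21,23,25,27,29,31): XOR of data positions = 1⊕1⊕1⊕1⊕1⊕1⊕1⊕0⊕0⊕0⊕0⊕1⊕0⊕0⊕0 = 0
p2 (pos 2,3,6,7,10,11,14,15,18,19,22,23,26,27,30,31): XOR of data positions = 1⊕1⊕1⊕1⊕1⊕0⊕1⊕1⊕0⊕0⊕0⊕0⊕0⊕0⊕0 = 1
p4 (pos 4,5,6,7,12,13,14,15,20,21,22,23,28,29,30,31): XOR of data positions = 1⊕1⊕1⊕1⊕1⊕0⊕1⊕0⊕0⊕0⊕0⊕0⊕0⊕0⊕0 = 0
p8 (pos 8,9,10,11,12,13,14,15,24,25,26,27,28,29,30,31): XOR of data positions = 1⊕1⊕1⊕1⊕1⊕0⊕1⊕0⊕1⊕0⊕0⊕0⊕0⊕0⊕0 = 1
p16 (pos 16,17,18,19,20,21,22,23,24,25,26,27,28,29,30,31): XOR of data positions = 0⊕1⊕0⊕0⊕0⊕0⊕0⊕0⊕1⊕0⊕0⊕0⊕0⊕0⊕0 = 0
Codeword: 0110111111111010010000001000000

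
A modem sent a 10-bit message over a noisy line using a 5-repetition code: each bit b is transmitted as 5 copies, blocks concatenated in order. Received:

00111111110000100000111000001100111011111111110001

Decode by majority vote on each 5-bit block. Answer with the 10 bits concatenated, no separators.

Block 1 (00111): 3 ones → 1
Block 2 (11111): 5 ones → 1
Block 3 (00001): 1 one → 0
Block 4 (00000): 0 ones → 0
Block 5 (11100): 3 ones → 1
Block 6 (00011): 2 ones → 0
Block 7 (00111): 3 ones → 1
Block 8 (01111): 4 ones → 1
Block 9 (11111): 5 ones → 1
Block 10 (10001): 2 ones → 0

1100101110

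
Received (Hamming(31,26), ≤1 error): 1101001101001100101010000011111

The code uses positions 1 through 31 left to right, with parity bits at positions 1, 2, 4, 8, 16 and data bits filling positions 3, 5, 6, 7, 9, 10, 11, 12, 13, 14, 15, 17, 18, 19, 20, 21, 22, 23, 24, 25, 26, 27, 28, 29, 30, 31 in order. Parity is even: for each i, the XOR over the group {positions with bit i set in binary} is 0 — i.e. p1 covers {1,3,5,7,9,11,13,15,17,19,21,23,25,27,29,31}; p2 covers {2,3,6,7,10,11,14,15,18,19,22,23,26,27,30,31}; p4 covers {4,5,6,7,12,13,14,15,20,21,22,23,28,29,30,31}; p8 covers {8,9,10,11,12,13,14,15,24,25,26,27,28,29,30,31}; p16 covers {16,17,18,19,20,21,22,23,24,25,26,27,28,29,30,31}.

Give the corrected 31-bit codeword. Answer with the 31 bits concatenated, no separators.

1101001101000100101010000011111

s1 (pos 1,3,5,7,9,11,13,15,17,19,21,23,25,27,29,31): 1⊕0⊕0⊕1⊕0⊕0⊕1⊕0⊕1⊕1⊕1⊕0⊕0⊕1⊕1⊕1 = 1
s2 (pos 2,3,6,7,10,11,14,15,18,19,22,23,26,27,30,31): 1⊕0⊕0⊕1⊕1⊕0⊕1⊕0⊕0⊕1⊕0⊕0⊕0⊕1⊕1⊕1 = 0
s4 (pos 4,5,6,7,12,13,14,15,20,21,22,23,28,29,30,31): 1⊕0⊕0⊕1⊕0⊕1⊕1⊕0⊕0⊕1⊕0⊕0⊕1⊕1⊕1⊕1 = 1
s8 (pos 8,9,10,11,12,13,14,15,24,25,26,27,28,29,30,31): 1⊕0⊕1⊕0⊕0⊕1⊕1⊕0⊕0⊕0⊕0⊕1⊕1⊕1⊕1⊕1 = 1
s16 (pos 16,17,18,19,20,21,22,23,24,25,26,27,28,29,30,31): 0⊕1⊕0⊕1⊕0⊕1⊕0⊕0⊕0⊕0⊕0⊕1⊕1⊕1⊕1⊕1 = 0
Syndrome s16…s1 = 01101 → error at position 13.
Flip position 13: 1101001101001100101010000011111 → 1101001101000100101010000011111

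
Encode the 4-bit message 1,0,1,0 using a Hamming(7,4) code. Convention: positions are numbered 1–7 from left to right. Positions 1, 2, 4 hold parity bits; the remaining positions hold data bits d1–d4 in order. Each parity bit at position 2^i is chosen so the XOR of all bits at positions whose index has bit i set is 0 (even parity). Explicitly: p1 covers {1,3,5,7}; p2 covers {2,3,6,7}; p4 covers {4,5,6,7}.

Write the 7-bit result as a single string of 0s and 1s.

1011010

Place data at non-parity positions: p1 p2 1 p4 0 1 0
p1 (pos 1,3,5,7): XOR of data positions = 1⊕0⊕0 = 1
p2 (pos 2,3,6,7): XOR of data positions = 1⊕1⊕0 = 0
p4 (pos 4,5,6,7): XOR of data positions = 0⊕1⊕0 = 1
Codeword: 1011010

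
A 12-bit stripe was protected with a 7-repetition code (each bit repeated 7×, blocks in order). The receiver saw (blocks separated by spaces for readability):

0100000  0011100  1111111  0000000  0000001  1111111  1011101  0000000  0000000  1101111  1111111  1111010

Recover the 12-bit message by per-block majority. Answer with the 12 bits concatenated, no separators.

Block 1 (0100000): 1 one → 0
Block 2 (0011100): 3 ones → 0
Block 3 (1111111): 7 ones → 1
Block 4 (0000000): 0 ones → 0
Block 5 (0000001): 1 one → 0
Block 6 (1111111): 7 ones → 1
Block 7 (1011101): 5 ones → 1
Block 8 (0000000): 0 ones → 0
Block 9 (0000000): 0 ones → 0
Block 10 (1101111): 6 ones → 1
Block 11 (1111111): 7 ones → 1
Block 12 (1111010): 5 ones → 1

001001100111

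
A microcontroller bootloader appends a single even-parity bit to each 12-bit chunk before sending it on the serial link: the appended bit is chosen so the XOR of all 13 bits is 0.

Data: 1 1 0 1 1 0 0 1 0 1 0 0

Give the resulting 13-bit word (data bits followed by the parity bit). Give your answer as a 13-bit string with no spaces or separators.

XOR of the 12 data bits: 1⊕1⊕0⊕1⊕1⊕0⊕0⊕1⊕0⊕1⊕0⊕0 = 0
Parity bit = 0 (so all 13 bits XOR to 0).

1101100101000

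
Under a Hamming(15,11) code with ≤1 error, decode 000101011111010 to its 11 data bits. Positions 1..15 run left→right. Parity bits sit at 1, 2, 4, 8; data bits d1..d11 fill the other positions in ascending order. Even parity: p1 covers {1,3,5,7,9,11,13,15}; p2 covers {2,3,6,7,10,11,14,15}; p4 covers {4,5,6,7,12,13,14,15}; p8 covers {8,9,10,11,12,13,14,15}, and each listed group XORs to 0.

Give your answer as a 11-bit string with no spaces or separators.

s1 (pos 1,3,5,7,9,11,13,15): 0⊕0⊕0⊕0⊕1⊕1⊕0⊕0 = 0
s2 (pos 2,3,6,7,10,11,14,15): 0⊕0⊕1⊕0⊕1⊕1⊕1⊕0 = 0
s4 (pos 4,5,6,7,12,13,14,15): 1⊕0⊕1⊕0⊕1⊕0⊕1⊕0 = 0
s8 (pos 8,9,10,11,12,13,14,15): 1⊕1⊕1⊕1⊕1⊕0⊕1⊕0 = 0
Syndrome s8…s1 = 0000 → no error.
Read data bits from positions 3,5,6,7,9,10,11,12,13,14,15: 00101111010

00101111010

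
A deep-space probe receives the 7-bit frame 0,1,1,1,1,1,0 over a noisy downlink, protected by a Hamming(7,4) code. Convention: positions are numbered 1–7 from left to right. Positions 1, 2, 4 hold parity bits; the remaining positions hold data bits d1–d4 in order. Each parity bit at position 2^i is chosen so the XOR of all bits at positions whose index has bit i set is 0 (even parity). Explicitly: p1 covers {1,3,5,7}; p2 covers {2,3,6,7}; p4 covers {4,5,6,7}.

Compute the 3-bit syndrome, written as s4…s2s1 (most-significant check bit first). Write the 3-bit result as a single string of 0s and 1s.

110

s1 (pos 1,3,5,7): 0⊕1⊕1⊕0 = 0
s2 (pos 2,3,6,7): 1⊕1⊕1⊕0 = 1
s4 (pos 4,5,6,7): 1⊕1⊕1⊕0 = 1
Syndrome s4…s1 = 110 → error at position 6.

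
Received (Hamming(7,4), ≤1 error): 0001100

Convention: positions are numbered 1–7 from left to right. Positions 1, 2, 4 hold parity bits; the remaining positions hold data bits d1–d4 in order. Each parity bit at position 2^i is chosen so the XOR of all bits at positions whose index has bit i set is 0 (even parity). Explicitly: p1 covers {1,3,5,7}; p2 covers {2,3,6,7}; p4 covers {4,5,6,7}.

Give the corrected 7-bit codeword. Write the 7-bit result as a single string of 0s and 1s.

s1 (pos 1,3,5,7): 0⊕0⊕1⊕0 = 1
s2 (pos 2,3,6,7): 0⊕0⊕0⊕0 = 0
s4 (pos 4,5,6,7): 1⊕1⊕0⊕0 = 0
Syndrome s4…s1 = 001 → error at position 1.
Flip position 1: 0001100 → 1001100

1001100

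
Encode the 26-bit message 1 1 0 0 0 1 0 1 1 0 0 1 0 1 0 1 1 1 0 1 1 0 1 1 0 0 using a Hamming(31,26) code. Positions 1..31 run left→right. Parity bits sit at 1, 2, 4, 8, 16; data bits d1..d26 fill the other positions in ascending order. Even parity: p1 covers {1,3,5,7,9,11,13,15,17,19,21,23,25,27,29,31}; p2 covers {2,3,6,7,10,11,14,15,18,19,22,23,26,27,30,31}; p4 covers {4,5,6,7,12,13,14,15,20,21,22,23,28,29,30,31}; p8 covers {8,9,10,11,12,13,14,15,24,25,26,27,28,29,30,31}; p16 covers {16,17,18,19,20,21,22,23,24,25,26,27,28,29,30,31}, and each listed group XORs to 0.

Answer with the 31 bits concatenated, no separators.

1010100101011001101011101101100

Place data at non-parity positions: p1 p2 1 p4 1 0 0 p8 0 1 0 1 1 0 0 p16 1 0 1 0 1 1 1 0 1 1 0 1 1 0 0
p1 (pos 1,3,5,7,9,11,13,15,17,19,21,23,25,27,29,31): XOR of data positions = 1⊕1⊕0⊕0⊕0⊕1⊕0⊕1⊕1⊕1⊕1⊕1⊕0⊕1⊕0 = 1
p2 (pos 2,3,6,7,10,11,14,15,18,19,22,23,26,27,30,31): XOR of data positions = 1⊕0⊕0⊕1⊕0⊕0⊕0⊕0⊕1⊕1⊕1⊕1⊕0⊕0⊕0 = 0
p4 (pos 4,5,6,7,12,13,14,15,20,21,22,23,28,29,30,31): XOR of data positions = 1⊕0⊕0⊕1⊕1⊕0⊕0⊕0⊕1⊕1⊕1⊕1⊕1⊕0⊕0 = 0
p8 (pos 8,9,10,11,12,13,14,15,24,25,26,27,28,29,30,31): XOR of data positions = 0⊕1⊕0⊕1⊕1⊕0⊕0⊕0⊕1⊕1⊕0⊕1⊕1⊕0⊕0 = 1
p16 (pos 16,17,18,19,20,21,22,23,24,25,26,27,28,29,30,31): XOR of data positions = 1⊕0⊕1⊕0⊕1⊕1⊕1⊕0⊕1⊕1⊕0⊕1⊕1⊕0⊕0 = 1
Codeword: 1010100101011001101011101101100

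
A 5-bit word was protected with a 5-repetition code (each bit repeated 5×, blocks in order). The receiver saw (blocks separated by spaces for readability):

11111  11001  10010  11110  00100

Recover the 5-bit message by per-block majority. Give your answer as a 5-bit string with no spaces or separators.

11010

Block 1 (11111): 5 ones → 1
Block 2 (11001): 3 ones → 1
Block 3 (10010): 2 ones → 0
Block 4 (11110): 4 ones → 1
Block 5 (00100): 1 one → 0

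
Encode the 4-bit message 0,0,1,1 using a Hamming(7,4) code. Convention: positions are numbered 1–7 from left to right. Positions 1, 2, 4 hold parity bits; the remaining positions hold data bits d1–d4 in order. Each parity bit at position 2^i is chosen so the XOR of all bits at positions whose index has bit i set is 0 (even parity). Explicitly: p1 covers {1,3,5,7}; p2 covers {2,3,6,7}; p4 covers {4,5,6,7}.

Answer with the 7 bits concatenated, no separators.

Place data at non-parity positions: p1 p2 0 p4 0 1 1
p1 (pos 1,3,5,7): XOR of data positions = 0⊕0⊕1 = 1
p2 (pos 2,3,6,7): XOR of data positions = 0⊕1⊕1 = 0
p4 (pos 4,5,6,7): XOR of data positions = 0⊕1⊕1 = 0
Codeword: 1000011

1000011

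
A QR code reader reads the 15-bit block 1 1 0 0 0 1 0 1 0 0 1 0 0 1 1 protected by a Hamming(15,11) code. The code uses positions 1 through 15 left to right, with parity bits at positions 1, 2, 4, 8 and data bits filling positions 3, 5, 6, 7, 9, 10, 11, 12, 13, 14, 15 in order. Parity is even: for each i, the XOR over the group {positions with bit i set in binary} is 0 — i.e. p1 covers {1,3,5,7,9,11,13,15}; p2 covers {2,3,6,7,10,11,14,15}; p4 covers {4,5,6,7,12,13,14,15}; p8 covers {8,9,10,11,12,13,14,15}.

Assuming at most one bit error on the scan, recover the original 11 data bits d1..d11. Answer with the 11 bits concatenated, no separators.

s1 (pos 1,3,5,7,9,11,13,15): 1⊕0⊕0⊕0⊕0⊕1⊕0⊕1 = 1
s2 (pos 2,3,6,7,10,11,14,15): 1⊕0⊕1⊕0⊕0⊕1⊕1⊕1 = 1
s4 (pos 4,5,6,7,12,13,14,15): 0⊕0⊕1⊕0⊕0⊕0⊕1⊕1 = 1
s8 (pos 8,9,10,11,12,13,14,15): 1⊕0⊕0⊕1⊕0⊕0⊕1⊕1 = 0
Syndrome s8…s1 = 0111 → error at position 7.
Flip position 7: 110001010010011 → 110001110010011
Read data bits from positions 3,5,6,7,9,10,11,12,13,14,15: 00110010011

00110010011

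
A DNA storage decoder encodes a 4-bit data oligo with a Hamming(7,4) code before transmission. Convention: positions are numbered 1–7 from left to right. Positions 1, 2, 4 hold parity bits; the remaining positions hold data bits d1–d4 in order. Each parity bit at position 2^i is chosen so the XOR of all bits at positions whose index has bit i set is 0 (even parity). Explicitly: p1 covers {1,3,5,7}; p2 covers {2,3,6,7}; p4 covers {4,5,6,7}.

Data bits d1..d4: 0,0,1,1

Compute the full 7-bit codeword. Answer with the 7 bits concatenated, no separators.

1000011

Place data at non-parity positions: p1 p2 0 p4 0 1 1
p1 (pos 1,3,5,7): XOR of data positions = 0⊕0⊕1 = 1
p2 (pos 2,3,6,7): XOR of data positions = 0⊕1⊕1 = 0
p4 (pos 4,5,6,7): XOR of data positions = 0⊕1⊕1 = 0
Codeword: 1000011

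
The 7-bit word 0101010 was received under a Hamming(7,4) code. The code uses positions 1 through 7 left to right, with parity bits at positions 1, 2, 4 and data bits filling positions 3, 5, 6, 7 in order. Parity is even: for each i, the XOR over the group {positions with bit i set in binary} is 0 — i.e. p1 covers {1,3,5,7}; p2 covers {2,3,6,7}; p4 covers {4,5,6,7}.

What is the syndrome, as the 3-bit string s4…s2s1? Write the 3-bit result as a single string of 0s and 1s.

s1 (pos 1,3,5,7): 0⊕0⊕0⊕0 = 0
s2 (pos 2,3,6,7): 1⊕0⊕1⊕0 = 0
s4 (pos 4,5,6,7): 1⊕0⊕1⊕0 = 0
Syndrome s4…s1 = 000 → no error.

000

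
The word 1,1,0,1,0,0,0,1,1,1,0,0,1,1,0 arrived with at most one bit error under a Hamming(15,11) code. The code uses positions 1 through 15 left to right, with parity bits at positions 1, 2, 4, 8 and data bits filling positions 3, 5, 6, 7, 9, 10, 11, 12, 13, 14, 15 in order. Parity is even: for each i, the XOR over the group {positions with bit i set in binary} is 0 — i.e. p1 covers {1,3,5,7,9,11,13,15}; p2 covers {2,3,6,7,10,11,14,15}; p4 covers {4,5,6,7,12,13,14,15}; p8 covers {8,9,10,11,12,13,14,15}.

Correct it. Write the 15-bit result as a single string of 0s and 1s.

s1 (pos 1,3,5,7,9,11,13,15): 1⊕0⊕0⊕0⊕1⊕0⊕1⊕0 = 1
s2 (pos 2,3,6,7,10,11,14,15): 1⊕0⊕0⊕0⊕1⊕0⊕1⊕0 = 1
s4 (pos 4,5,6,7,12,13,14,15): 1⊕0⊕0⊕0⊕0⊕1⊕1⊕0 = 1
s8 (pos 8,9,10,11,12,13,14,15): 1⊕1⊕1⊕0⊕0⊕1⊕1⊕0 = 1
Syndrome s8…s1 = 1111 → error at position 15.
Flip position 15: 110100011100110 → 110100011100111

110100011100111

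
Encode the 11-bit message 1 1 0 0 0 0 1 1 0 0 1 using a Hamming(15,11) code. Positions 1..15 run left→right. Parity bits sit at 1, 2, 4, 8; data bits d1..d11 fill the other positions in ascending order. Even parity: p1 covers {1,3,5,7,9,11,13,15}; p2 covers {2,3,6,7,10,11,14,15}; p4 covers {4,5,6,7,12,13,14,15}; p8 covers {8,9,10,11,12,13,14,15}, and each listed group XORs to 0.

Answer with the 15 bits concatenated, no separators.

Place data at non-parity positions: p1 p2 1 p4 1 0 0 p8 0 0 1 1 0 0 1
p1 (pos 1,3,5,7,9,11,13,15): XOR of data positions = 1⊕1⊕0⊕0⊕1⊕0⊕1 = 0
p2 (pos 2,3,6,7,10,11,14,15): XOR of data positions = 1⊕0⊕0⊕0⊕1⊕0⊕1 = 1
p4 (pos 4,5,6,7,12,13,14,15): XOR of data positions = 1⊕0⊕0⊕1⊕0⊕0⊕1 = 1
p8 (pos 8,9,10,11,12,13,14,15): XOR of data positions = 0⊕0⊕1⊕1⊕0⊕0⊕1 = 1
Codeword: 011110010011001

011110010011001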